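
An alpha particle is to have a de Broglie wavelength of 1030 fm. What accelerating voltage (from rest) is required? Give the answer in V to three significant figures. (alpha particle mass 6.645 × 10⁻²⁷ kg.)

p = h/λ = 6.626 × 10⁻³⁴ / 1.030 × 10⁻¹² = 6.433 × 10⁻²² kg·m/s.
KE = p²/(2m) = 3.114 × 10⁻¹⁷ J.
V = KE/2e = 3.114 × 10⁻¹⁷ / (2 × 1.602 × 10⁻¹⁹) = 97.2 V.

V = 97.2 V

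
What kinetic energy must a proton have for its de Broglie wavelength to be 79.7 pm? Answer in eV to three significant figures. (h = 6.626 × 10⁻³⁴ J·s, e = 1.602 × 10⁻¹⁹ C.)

p = h/λ = 6.626 × 10⁻³⁴ / 7.970 × 10⁻¹¹ = 8.314 × 10⁻²⁴ kg·m/s.
KE = p²/(2m) = (8.314 × 10⁻²⁴)² / (2 × 1.673 × 10⁻²⁷) = 2.066 × 10⁻²⁰ J = 0.129 eV.

KE = 0.129 eV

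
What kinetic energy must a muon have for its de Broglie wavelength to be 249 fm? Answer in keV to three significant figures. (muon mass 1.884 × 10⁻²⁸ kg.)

p = h/λ = 6.626 × 10⁻³⁴ / 2.490 × 10⁻¹³ = 2.661 × 10⁻²¹ kg·m/s.
KE = p²/(2m) = (2.661 × 10⁻²¹)² / (2 × 1.884 × 10⁻²⁸) = 1.879 × 10⁻¹⁴ J = 117 keV.

KE = 117 keV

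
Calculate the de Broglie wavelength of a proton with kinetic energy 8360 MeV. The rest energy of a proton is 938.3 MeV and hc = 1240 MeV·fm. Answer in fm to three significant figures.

Total energy E = KE + m₀c² = 8360 + 938.3 = 9298.3 MeV.
(pc)² = E² − (m₀c²)² = (9298.3)² − (938.3)² = 8.558 × 10⁷ MeV², so pc = 9251 MeV.
λ = hc/(pc) = 1240 MeV·fm / 9251 MeV = 0.134 fm.

λ = 0.134 fm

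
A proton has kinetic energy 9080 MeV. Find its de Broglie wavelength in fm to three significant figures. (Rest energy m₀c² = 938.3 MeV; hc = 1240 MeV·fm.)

λ = 0.124 fm

Total energy E = KE + m₀c² = 9080 + 938.3 = 10018.3 MeV.
(pc)² = E² − (m₀c²)² = (10018.3)² − (938.3)² = 9.949 × 10⁷ MeV², so pc = 9974 MeV.
λ = hc/(pc) = 1240 MeV·fm / 9974 MeV = 0.124 fm.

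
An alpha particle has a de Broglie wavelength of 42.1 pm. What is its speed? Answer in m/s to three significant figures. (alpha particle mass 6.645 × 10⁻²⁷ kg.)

v = 2370 m/s

p = h/λ = 6.626 × 10⁻³⁴ / 4.210 × 10⁻¹¹ = 1.574 × 10⁻²³ kg·m/s.
v = p/m = 1.574 × 10⁻²³ / 6.645 × 10⁻²⁷ = 2.37 × 10³ m/s = 2370 m/s.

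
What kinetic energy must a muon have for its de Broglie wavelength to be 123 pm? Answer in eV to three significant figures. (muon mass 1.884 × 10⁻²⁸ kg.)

KE = 0.481 eV

p = h/λ = 6.626 × 10⁻³⁴ / 1.230 × 10⁻¹⁰ = 5.387 × 10⁻²⁴ kg·m/s.
KE = p²/(2m) = (5.387 × 10⁻²⁴)² / (2 × 1.884 × 10⁻²⁸) = 7.702 × 10⁻²⁰ J = 0.481 eV.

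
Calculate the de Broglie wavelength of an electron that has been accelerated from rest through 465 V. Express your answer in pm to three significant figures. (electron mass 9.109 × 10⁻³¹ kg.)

λ = 56.9 pm

KE = eV = 1.602 × 10⁻¹⁹ × 465.0 = 7.449 × 10⁻¹⁷ J.
p = √(2mKE) = √(2 × 9.109 × 10⁻³¹ × 7.449 × 10⁻¹⁷) = 1.165 × 10⁻²³ kg·m/s.
λ = h/p = 6.626 × 10⁻³⁴ / 1.165 × 10⁻²³ = 5.69 × 10⁻¹¹ m = 56.9 pm.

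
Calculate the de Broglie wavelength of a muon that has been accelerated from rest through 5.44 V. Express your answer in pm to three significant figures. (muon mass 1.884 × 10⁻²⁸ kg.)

KE = eV = 1.602 × 10⁻¹⁹ × 5.440 = 8.715 × 10⁻¹⁹ J.
p = √(2mKE) = √(2 × 1.884 × 10⁻²⁸ × 8.715 × 10⁻¹⁹) = 1.812 × 10⁻²³ kg·m/s.
λ = h/p = 6.626 × 10⁻³⁴ / 1.812 × 10⁻²³ = 3.66 × 10⁻¹¹ m = 36.6 pm.

λ = 36.6 pm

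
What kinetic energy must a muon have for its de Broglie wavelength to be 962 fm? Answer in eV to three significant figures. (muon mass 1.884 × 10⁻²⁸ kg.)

p = h/λ = 6.626 × 10⁻³⁴ / 9.620 × 10⁻¹³ = 6.888 × 10⁻²² kg·m/s.
KE = p²/(2m) = (6.888 × 10⁻²²)² / (2 × 1.884 × 10⁻²⁸) = 1.259 × 10⁻¹⁵ J = 7860 eV.

KE = 7860 eV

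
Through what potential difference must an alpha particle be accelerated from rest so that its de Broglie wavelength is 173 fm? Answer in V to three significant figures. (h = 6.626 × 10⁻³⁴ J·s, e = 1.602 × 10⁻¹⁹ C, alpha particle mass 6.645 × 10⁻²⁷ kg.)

p = h/λ = 6.626 × 10⁻³⁴ / 1.730 × 10⁻¹³ = 3.830 × 10⁻²¹ kg·m/s.
KE = p²/(2m) = 1.104 × 10⁻¹⁵ J.
V = KE/2e = 1.104 × 10⁻¹⁵ / (2 × 1.602 × 10⁻¹⁹) = 3450 V.

V = 3450 V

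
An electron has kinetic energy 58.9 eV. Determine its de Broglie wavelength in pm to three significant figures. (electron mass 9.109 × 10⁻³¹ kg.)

KE = 58.9 eV = 9.436 × 10⁻¹⁸ J.
p = √(2mKE) = √(2 × 9.109 × 10⁻³¹ × 9.436 × 10⁻¹⁸) = 4.146 × 10⁻²⁴ kg·m/s.
λ = h/p = 6.626 × 10⁻³⁴ / 4.146 × 10⁻²⁴ = 1.60 × 10⁻¹⁰ m = 160 pm.

λ = 160 pm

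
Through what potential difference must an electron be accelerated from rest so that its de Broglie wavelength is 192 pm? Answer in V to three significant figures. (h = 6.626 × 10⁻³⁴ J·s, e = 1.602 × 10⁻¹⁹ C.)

V = 40.8 V

p = h/λ = 6.626 × 10⁻³⁴ / 1.920 × 10⁻¹⁰ = 3.451 × 10⁻²⁴ kg·m/s.
KE = p²/(2m) = 6.537 × 10⁻¹⁸ J.
V = KE/e = 6.537 × 10⁻¹⁸ / (1.602 × 10⁻¹⁹) = 40.8 V.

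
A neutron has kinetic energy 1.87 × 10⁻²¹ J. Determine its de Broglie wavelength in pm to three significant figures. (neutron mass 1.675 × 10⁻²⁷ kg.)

λ = 265 pm

p = √(2mKE) = √(2 × 1.675 × 10⁻²⁷ × 1.870 × 10⁻²¹) = 2.503 × 10⁻²⁴ kg·m/s.
λ = h/p = 6.626 × 10⁻³⁴ / 2.503 × 10⁻²⁴ = 2.65 × 10⁻¹⁰ m = 265 pm.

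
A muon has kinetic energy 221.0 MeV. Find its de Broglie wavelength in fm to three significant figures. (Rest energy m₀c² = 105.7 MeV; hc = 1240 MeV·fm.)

Total energy E = KE + m₀c² = 221.0 + 105.7 = 326.7 MeV.
(pc)² = E² − (m₀c²)² = (326.7)² − (105.7)² = 9.556 × 10⁴ MeV², so pc = 309.1 MeV.
λ = hc/(pc) = 1240 MeV·fm / 309.1 MeV = 4.01 fm.

λ = 4.01 fm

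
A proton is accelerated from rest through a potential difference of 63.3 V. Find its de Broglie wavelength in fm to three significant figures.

λ = 3600 fm

KE = eV = 1.602 × 10⁻¹⁹ × 63.30 = 1.014 × 10⁻¹⁷ J.
p = √(2mKE) = √(2 × 1.673 × 10⁻²⁷ × 1.014 × 10⁻¹⁷) = 1.842 × 10⁻²² kg·m/s.
λ = h/p = 6.626 × 10⁻³⁴ / 1.842 × 10⁻²² = 3.60 × 10⁻¹² m = 3600 fm.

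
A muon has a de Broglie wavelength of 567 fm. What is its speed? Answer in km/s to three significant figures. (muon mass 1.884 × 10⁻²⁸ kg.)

p = h/λ = 6.626 × 10⁻³⁴ / 5.670 × 10⁻¹³ = 1.169 × 10⁻²¹ kg·m/s.
v = p/m = 1.169 × 10⁻²¹ / 1.884 × 10⁻²⁸ = 6.20 × 10⁶ m/s = 6200 km/s.

v = 6200 km/s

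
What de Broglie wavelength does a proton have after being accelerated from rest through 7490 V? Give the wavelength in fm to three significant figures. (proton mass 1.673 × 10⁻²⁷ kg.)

λ = 331 fm

KE = eV = 1.602 × 10⁻¹⁹ × 7490 = 1.200 × 10⁻¹⁵ J.
p = √(2mKE) = √(2 × 1.673 × 10⁻²⁷ × 1.200 × 10⁻¹⁵) = 2.004 × 10⁻²¹ kg·m/s.
λ = h/p = 6.626 × 10⁻³⁴ / 2.004 × 10⁻²¹ = 3.31 × 10⁻¹³ m = 331 fm.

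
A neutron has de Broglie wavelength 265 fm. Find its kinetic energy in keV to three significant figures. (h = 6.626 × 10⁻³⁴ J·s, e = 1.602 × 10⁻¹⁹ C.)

p = h/λ = 6.626 × 10⁻³⁴ / 2.650 × 10⁻¹³ = 2.500 × 10⁻²¹ kg·m/s.
KE = p²/(2m) = (2.500 × 10⁻²¹)² / (2 × 1.675 × 10⁻²⁷) = 1.866 × 10⁻¹⁵ J = 11.6 keV.

KE = 11.6 keV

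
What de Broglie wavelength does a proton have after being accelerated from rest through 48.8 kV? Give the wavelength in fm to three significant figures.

KE = eV = 1.602 × 10⁻¹⁹ × 4.880 × 10⁴ = 7.818 × 10⁻¹⁵ J.
p = √(2mKE) = √(2 × 1.673 × 10⁻²⁷ × 7.818 × 10⁻¹⁵) = 5.115 × 10⁻²¹ kg·m/s.
λ = h/p = 6.626 × 10⁻³⁴ / 5.115 × 10⁻²¹ = 1.30 × 10⁻¹³ m = 130 fm.

λ = 130 fm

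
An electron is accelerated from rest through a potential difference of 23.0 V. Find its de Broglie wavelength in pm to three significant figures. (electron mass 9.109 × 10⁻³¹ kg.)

KE = eV = 1.602 × 10⁻¹⁹ × 23.00 = 3.685 × 10⁻¹⁸ J.
p = √(2mKE) = √(2 × 9.109 × 10⁻³¹ × 3.685 × 10⁻¹⁸) = 2.591 × 10⁻²⁴ kg·m/s.
λ = h/p = 6.626 × 10⁻³⁴ / 2.591 × 10⁻²⁴ = 2.56 × 10⁻¹⁰ m = 256 pm.

λ = 256 pm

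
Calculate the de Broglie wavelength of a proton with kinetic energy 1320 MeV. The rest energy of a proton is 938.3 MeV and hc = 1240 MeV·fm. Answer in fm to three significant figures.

Total energy E = KE + m₀c² = 1320 + 938.3 = 2258.3 MeV.
(pc)² = E² − (m₀c²)² = (2258.3)² − (938.3)² = 4.220 × 10⁶ MeV², so pc = 2054 MeV.
λ = hc/(pc) = 1240 MeV·fm / 2054 MeV = 0.604 fm.

λ = 0.604 fm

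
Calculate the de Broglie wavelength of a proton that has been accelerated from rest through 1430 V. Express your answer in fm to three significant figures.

KE = eV = 1.602 × 10⁻¹⁹ × 1430 = 2.291 × 10⁻¹⁶ J.
p = √(2mKE) = √(2 × 1.673 × 10⁻²⁷ × 2.291 × 10⁻¹⁶) = 8.755 × 10⁻²² kg·m/s.
λ = h/p = 6.626 × 10⁻³⁴ / 8.755 × 10⁻²² = 7.57 × 10⁻¹³ m = 757 fm.

λ = 757 fm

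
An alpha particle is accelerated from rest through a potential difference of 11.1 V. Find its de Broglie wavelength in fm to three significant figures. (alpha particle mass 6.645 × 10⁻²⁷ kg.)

KE = 2eV = 2 × 1.602 × 10⁻¹⁹ × 11.10 = 3.556 × 10⁻¹⁸ J.
p = √(2mKE) = √(2 × 6.645 × 10⁻²⁷ × 3.556 × 10⁻¹⁸) = 2.174 × 10⁻²² kg·m/s.
λ = h/p = 6.626 × 10⁻³⁴ / 2.174 × 10⁻²² = 3.05 × 10⁻¹² m = 3050 fm.

λ = 3050 fm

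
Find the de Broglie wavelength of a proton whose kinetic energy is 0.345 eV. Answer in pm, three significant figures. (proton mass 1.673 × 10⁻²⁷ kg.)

KE = 0.345 eV = 5.527 × 10⁻²⁰ J.
p = √(2mKE) = √(2 × 1.673 × 10⁻²⁷ × 5.527 × 10⁻²⁰) = 1.360 × 10⁻²³ kg·m/s.
λ = h/p = 6.626 × 10⁻³⁴ / 1.360 × 10⁻²³ = 4.87 × 10⁻¹¹ m = 48.7 pm.

λ = 48.7 pm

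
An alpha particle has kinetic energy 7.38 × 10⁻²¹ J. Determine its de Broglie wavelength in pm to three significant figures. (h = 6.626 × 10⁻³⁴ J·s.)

λ = 66.9 pm

p = √(2mKE) = √(2 × 6.645 × 10⁻²⁷ × 7.380 × 10⁻²¹) = 9.904 × 10⁻²⁴ kg·m/s.
λ = h/p = 6.626 × 10⁻³⁴ / 9.904 × 10⁻²⁴ = 6.69 × 10⁻¹¹ m = 66.9 pm.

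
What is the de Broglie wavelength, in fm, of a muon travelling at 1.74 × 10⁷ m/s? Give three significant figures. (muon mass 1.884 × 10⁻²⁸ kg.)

λ = 202 fm

p = mv = 1.884 × 10⁻²⁸ × 1.74 × 10⁷ = 3.278 × 10⁻²¹ kg·m/s.
λ = h/p = 6.626 × 10⁻³⁴ / 3.278 × 10⁻²¹ = 2.02 × 10⁻¹³ m = 202 fm.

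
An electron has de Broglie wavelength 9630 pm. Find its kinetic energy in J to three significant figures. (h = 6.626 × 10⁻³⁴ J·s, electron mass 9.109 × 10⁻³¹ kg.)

p = h/λ = 6.626 × 10⁻³⁴ / 9.630 × 10⁻⁹ = 6.881 × 10⁻²⁶ kg·m/s.
KE = p²/(2m) = (6.881 × 10⁻²⁶)² / (2 × 9.109 × 10⁻³¹) = 2.599 × 10⁻²¹ J = 2.60 × 10⁻²¹ J.

KE = 2.60 × 10⁻²¹ J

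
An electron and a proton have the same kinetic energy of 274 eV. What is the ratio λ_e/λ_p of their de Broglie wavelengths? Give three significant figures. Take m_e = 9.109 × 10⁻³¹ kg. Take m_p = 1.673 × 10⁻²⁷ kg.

At fixed KE, p = √(2mKE) so λ = h/p ∝ 1/√m.
λ_e/λ_p = √(m_p/m_e) = √(1.673 × 10⁻²⁷/9.109 × 10⁻³¹) = √(1837) = 42.9.

λ_e/λ_p = 42.9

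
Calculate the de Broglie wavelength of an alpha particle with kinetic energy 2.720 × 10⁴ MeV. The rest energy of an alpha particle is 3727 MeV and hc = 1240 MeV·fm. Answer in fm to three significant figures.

λ = 0.0404 fm

Total energy E = KE + m₀c² = 2.720 × 10⁴ + 3727 = 30927 MeV.
(pc)² = E² − (m₀c²)² = (30927)² − (3727)² = 9.426 × 10⁸ MeV², so pc = 3.070 × 10⁴ MeV.
λ = hc/(pc) = 1240 MeV·fm / 3.070 × 10⁴ MeV = 0.0404 fm.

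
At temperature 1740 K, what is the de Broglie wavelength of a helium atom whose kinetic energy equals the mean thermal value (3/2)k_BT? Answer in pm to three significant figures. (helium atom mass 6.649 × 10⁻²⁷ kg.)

KE = (3/2)k_BT = 1.5 × 1.381 × 10⁻²³ × 1740 = 3.604 × 10⁻²⁰ J.
p = √(2mKE) = √(2 × 6.649 × 10⁻²⁷ × 3.604 × 10⁻²⁰) = 2.189 × 10⁻²³ kg·m/s.
λ = h/p = 3.03 × 10⁻¹¹ m = 30.3 pm.

λ = 30.3 pm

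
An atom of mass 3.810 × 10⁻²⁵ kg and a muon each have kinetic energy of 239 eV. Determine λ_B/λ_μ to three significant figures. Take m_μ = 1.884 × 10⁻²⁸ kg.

At fixed KE, p = √(2mKE) so λ = h/p ∝ 1/√m.
λ_B/λ_μ = √(m_μ/m_B) = √(1.884 × 10⁻²⁸/3.810 × 10⁻²⁵) = √(4.945 × 10⁻⁴) = 0.0222.

λ_B/λ_μ = 0.0222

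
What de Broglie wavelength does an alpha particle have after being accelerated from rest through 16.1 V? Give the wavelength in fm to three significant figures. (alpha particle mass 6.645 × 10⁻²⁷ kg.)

λ = 2530 fm

KE = 2eV = 2 × 1.602 × 10⁻¹⁹ × 16.10 = 5.158 × 10⁻¹⁸ J.
p = √(2mKE) = √(2 × 6.645 × 10⁻²⁷ × 5.158 × 10⁻¹⁸) = 2.618 × 10⁻²² kg·m/s.
λ = h/p = 6.626 × 10⁻³⁴ / 2.618 × 10⁻²² = 2.53 × 10⁻¹² m = 2530 fm.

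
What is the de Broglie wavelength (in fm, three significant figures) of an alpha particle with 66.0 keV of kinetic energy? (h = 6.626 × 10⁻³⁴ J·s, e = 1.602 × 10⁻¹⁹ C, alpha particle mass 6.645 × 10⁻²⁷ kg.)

λ = 55.9 fm

KE = 66.0 keV = 1.057 × 10⁻¹⁴ J.
p = √(2mKE) = √(2 × 6.645 × 10⁻²⁷ × 1.057 × 10⁻¹⁴) = 1.185 × 10⁻²⁰ kg·m/s.
λ = h/p = 6.626 × 10⁻³⁴ / 1.185 × 10⁻²⁰ = 5.59 × 10⁻¹⁴ m = 55.9 fm.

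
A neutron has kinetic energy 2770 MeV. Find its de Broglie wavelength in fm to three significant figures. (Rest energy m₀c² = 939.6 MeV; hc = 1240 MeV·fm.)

Total energy E = KE + m₀c² = 2770 + 939.6 = 3709.6 MeV.
(pc)² = E² − (m₀c²)² = (3709.6)² − (939.6)² = 1.288 × 10⁷ MeV², so pc = 3589 MeV.
λ = hc/(pc) = 1240 MeV·fm / 3589 MeV = 0.346 fm.

λ = 0.346 fm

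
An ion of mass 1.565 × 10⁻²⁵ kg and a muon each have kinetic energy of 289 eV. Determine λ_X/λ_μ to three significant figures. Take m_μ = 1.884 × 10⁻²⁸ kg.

At fixed KE, p = √(2mKE) so λ = h/p ∝ 1/√m.
λ_X/λ_μ = √(m_μ/m_X) = √(1.884 × 10⁻²⁸/1.565 × 10⁻²⁵) = √(1.204 × 10⁻³) = 0.0347.

λ_X/λ_μ = 0.0347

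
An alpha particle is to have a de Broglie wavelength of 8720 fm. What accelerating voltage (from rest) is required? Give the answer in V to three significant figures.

p = h/λ = 6.626 × 10⁻³⁴ / 8.720 × 10⁻¹² = 7.599 × 10⁻²³ kg·m/s.
KE = p²/(2m) = 4.345 × 10⁻¹⁹ J.
V = KE/2e = 4.345 × 10⁻¹⁹ / (2 × 1.602 × 10⁻¹⁹) = 1.36 V.

V = 1.36 V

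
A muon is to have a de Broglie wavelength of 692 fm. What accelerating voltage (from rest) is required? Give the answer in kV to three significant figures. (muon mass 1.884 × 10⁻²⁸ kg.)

V = 15.2 kV

p = h/λ = 6.626 × 10⁻³⁴ / 6.920 × 10⁻¹³ = 9.575 × 10⁻²² kg·m/s.
KE = p²/(2m) = 2.433 × 10⁻¹⁵ J.
V = KE/e = 2.433 × 10⁻¹⁵ / (1.602 × 10⁻¹⁹) = 15.2 kV.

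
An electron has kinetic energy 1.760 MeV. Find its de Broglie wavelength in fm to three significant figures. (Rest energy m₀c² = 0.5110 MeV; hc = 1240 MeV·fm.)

λ = 560 fm

Total energy E = KE + m₀c² = 1.760 + 0.5110 = 2.2710 MeV.
(pc)² = E² − (m₀c²)² = (2.2710)² − (0.5110)² = 4.896 MeV², so pc = 2.213 MeV.
λ = hc/(pc) = 1240 MeV·fm / 2.213 MeV = 560 fm.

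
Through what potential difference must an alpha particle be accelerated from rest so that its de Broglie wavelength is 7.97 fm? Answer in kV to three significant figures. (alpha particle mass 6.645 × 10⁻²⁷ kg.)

p = h/λ = 6.626 × 10⁻³⁴ / 7.970 × 10⁻¹⁵ = 8.314 × 10⁻²⁰ kg·m/s.
KE = p²/(2m) = 5.201 × 10⁻¹³ J.
V = KE/2e = 5.201 × 10⁻¹³ / (2 × 1.602 × 10⁻¹⁹) = 1620 kV.

V = 1620 kV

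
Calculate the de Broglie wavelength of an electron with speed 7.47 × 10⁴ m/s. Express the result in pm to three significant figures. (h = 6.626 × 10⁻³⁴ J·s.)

p = mv = 9.109 × 10⁻³¹ × 7.47 × 10⁴ = 6.804 × 10⁻²⁶ kg·m/s.
λ = h/p = 6.626 × 10⁻³⁴ / 6.804 × 10⁻²⁶ = 9.74 × 10⁻⁹ m = 9740 pm.

λ = 9740 pm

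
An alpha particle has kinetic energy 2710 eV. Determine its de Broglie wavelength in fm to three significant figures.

KE = 2710 eV = 4.341 × 10⁻¹⁶ J.
p = √(2mKE) = √(2 × 6.645 × 10⁻²⁷ × 4.341 × 10⁻¹⁶) = 2.402 × 10⁻²¹ kg·m/s.
λ = h/p = 6.626 × 10⁻³⁴ / 2.402 × 10⁻²¹ = 2.76 × 10⁻¹³ m = 276 fm.

λ = 276 fm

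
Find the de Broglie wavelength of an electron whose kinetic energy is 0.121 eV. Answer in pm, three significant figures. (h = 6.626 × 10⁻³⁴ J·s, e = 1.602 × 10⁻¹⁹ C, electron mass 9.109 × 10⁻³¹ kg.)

KE = 0.121 eV = 1.938 × 10⁻²⁰ J.
p = √(2mKE) = √(2 × 9.109 × 10⁻³¹ × 1.938 × 10⁻²⁰) = 1.879 × 10⁻²⁵ kg·m/s.
λ = h/p = 6.626 × 10⁻³⁴ / 1.879 × 10⁻²⁵ = 3.53 × 10⁻⁹ m = 3530 pm.

λ = 3530 pm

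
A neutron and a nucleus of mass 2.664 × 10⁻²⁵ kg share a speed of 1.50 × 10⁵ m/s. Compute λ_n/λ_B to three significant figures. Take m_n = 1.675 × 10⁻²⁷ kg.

λ_n/λ_B = 159

At fixed v, p = mv so λ = h/(mv) ∝ 1/m.
λ_n/λ_B = m_B/m_n = 2.664 × 10⁻²⁵/1.675 × 10⁻²⁷ = 159.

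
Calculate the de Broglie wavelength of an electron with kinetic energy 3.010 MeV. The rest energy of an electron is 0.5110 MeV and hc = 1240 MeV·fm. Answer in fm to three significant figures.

λ = 356 fm

Total energy E = KE + m₀c² = 3.010 + 0.5110 = 3.5210 MeV.
(pc)² = E² − (m₀c²)² = (3.5210)² − (0.5110)² = 12.14 MeV², so pc = 3.484 MeV.
λ = hc/(pc) = 1240 MeV·fm / 3.484 MeV = 356 fm.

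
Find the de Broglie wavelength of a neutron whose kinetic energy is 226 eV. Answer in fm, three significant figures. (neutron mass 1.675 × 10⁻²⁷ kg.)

λ = 1900 fm

KE = 226 eV = 3.621 × 10⁻¹⁷ J.
p = √(2mKE) = √(2 × 1.675 × 10⁻²⁷ × 3.621 × 10⁻¹⁷) = 3.483 × 10⁻²² kg·m/s.
λ = h/p = 6.626 × 10⁻³⁴ / 3.483 × 10⁻²² = 1.90 × 10⁻¹² m = 1900 fm.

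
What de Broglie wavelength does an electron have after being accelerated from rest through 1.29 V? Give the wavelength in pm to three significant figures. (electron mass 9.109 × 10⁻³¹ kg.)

λ = 1080 pm

KE = eV = 1.602 × 10⁻¹⁹ × 1.290 = 2.067 × 10⁻¹⁹ J.
p = √(2mKE) = √(2 × 9.109 × 10⁻³¹ × 2.067 × 10⁻¹⁹) = 6.136 × 10⁻²⁵ kg·m/s.
λ = h/p = 6.626 × 10⁻³⁴ / 6.136 × 10⁻²⁵ = 1.08 × 10⁻⁹ m = 1080 pm.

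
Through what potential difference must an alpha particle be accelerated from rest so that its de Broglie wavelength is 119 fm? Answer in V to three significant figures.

p = h/λ = 6.626 × 10⁻³⁴ / 1.190 × 10⁻¹³ = 5.568 × 10⁻²¹ kg·m/s.
KE = p²/(2m) = 2.333 × 10⁻¹⁵ J.
V = KE/2e = 2.333 × 10⁻¹⁵ / (2 × 1.602 × 10⁻¹⁹) = 7280 V.

V = 7280 V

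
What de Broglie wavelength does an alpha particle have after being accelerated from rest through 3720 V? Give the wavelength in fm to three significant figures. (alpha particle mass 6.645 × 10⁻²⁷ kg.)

KE = 2eV = 2 × 1.602 × 10⁻¹⁹ × 3720 = 1.192 × 10⁻¹⁵ J.
p = √(2mKE) = √(2 × 6.645 × 10⁻²⁷ × 1.192 × 10⁻¹⁵) = 3.980 × 10⁻²¹ kg·m/s.
λ = h/p = 6.626 × 10⁻³⁴ / 3.980 × 10⁻²¹ = 1.66 × 10⁻¹³ m = 166 fm.

λ = 166 fm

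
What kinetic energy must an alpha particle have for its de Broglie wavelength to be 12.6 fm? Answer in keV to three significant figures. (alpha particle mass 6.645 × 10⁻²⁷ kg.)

KE = 1300 keV

p = h/λ = 6.626 × 10⁻³⁴ / 1.260 × 10⁻¹⁴ = 5.259 × 10⁻²⁰ kg·m/s.
KE = p²/(2m) = (5.259 × 10⁻²⁰)² / (2 × 6.645 × 10⁻²⁷) = 2.081 × 10⁻¹³ J = 1300 keV.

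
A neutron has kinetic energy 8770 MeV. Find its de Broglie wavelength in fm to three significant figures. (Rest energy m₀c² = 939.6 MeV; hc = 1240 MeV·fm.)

Total energy E = KE + m₀c² = 8770 + 939.6 = 9709.6 MeV.
(pc)² = E² − (m₀c²)² = (9709.6)² − (939.6)² = 9.339 × 10⁷ MeV², so pc = 9664 MeV.
λ = hc/(pc) = 1240 MeV·fm / 9664 MeV = 0.128 fm.

λ = 0.128 fm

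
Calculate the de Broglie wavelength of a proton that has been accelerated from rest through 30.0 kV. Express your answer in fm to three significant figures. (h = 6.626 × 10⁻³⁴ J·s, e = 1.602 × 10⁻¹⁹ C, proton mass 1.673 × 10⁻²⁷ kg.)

λ = 165 fm

KE = eV = 1.602 × 10⁻¹⁹ × 3.000 × 10⁴ = 4.806 × 10⁻¹⁵ J.
p = √(2mKE) = √(2 × 1.673 × 10⁻²⁷ × 4.806 × 10⁻¹⁵) = 4.010 × 10⁻²¹ kg·m/s.
λ = h/p = 6.626 × 10⁻³⁴ / 4.010 × 10⁻²¹ = 1.65 × 10⁻¹³ m = 165 fm.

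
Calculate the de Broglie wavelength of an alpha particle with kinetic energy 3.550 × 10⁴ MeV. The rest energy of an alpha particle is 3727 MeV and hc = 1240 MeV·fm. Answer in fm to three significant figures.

λ = 0.0318 fm

Total energy E = KE + m₀c² = 3.550 × 10⁴ + 3727 = 39227 MeV.
(pc)² = E² − (m₀c²)² = (39227)² − (3727)² = 1.525 × 10⁹ MeV², so pc = 3.905 × 10⁴ MeV.
λ = hc/(pc) = 1240 MeV·fm / 3.905 × 10⁴ MeV = 0.0318 fm.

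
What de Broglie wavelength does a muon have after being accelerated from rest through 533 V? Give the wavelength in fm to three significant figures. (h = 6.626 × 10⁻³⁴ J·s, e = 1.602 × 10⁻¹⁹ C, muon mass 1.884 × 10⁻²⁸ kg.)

λ = 3690 fm

KE = eV = 1.602 × 10⁻¹⁹ × 533.0 = 8.539 × 10⁻¹⁷ J.
p = √(2mKE) = √(2 × 1.884 × 10⁻²⁸ × 8.539 × 10⁻¹⁷) = 1.794 × 10⁻²² kg·m/s.
λ = h/p = 6.626 × 10⁻³⁴ / 1.794 × 10⁻²² = 3.69 × 10⁻¹² m = 3690 fm.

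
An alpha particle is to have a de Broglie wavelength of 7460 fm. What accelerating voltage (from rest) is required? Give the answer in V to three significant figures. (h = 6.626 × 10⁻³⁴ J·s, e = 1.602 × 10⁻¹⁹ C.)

V = 1.85 V

p = h/λ = 6.626 × 10⁻³⁴ / 7.460 × 10⁻¹² = 8.882 × 10⁻²³ kg·m/s.
KE = p²/(2m) = 5.936 × 10⁻¹⁹ J.
V = KE/2e = 5.936 × 10⁻¹⁹ / (2 × 1.602 × 10⁻¹⁹) = 1.85 V.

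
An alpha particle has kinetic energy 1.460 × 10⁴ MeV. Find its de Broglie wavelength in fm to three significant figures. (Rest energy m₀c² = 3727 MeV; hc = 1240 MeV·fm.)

Total energy E = KE + m₀c² = 1.460 × 10⁴ + 3727 = 18327 MeV.
(pc)² = E² − (m₀c²)² = (18327)² − (3727)² = 3.220 × 10⁸ MeV², so pc = 1.794 × 10⁴ MeV.
λ = hc/(pc) = 1240 MeV·fm / 1.794 × 10⁴ MeV = 0.0691 fm.

λ = 0.0691 fm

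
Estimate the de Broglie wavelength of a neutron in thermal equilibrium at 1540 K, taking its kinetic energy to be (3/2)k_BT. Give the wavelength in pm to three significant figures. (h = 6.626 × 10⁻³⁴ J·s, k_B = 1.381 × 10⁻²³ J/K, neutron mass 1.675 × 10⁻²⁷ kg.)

λ = 64.1 pm

KE = (3/2)k_BT = 1.5 × 1.381 × 10⁻²³ × 1540 = 3.190 × 10⁻²⁰ J.
p = √(2mKE) = √(2 × 1.675 × 10⁻²⁷ × 3.190 × 10⁻²⁰) = 1.034 × 10⁻²³ kg·m/s.
λ = h/p = 6.41 × 10⁻¹¹ m = 64.1 pm.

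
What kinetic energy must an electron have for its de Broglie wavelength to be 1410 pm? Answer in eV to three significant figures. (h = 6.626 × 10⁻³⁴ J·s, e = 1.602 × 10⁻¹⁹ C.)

p = h/λ = 6.626 × 10⁻³⁴ / 1.410 × 10⁻⁹ = 4.699 × 10⁻²⁵ kg·m/s.
KE = p²/(2m) = (4.699 × 10⁻²⁵)² / (2 × 9.109 × 10⁻³¹) = 1.212 × 10⁻¹⁹ J = 0.757 eV.

KE = 0.757 eV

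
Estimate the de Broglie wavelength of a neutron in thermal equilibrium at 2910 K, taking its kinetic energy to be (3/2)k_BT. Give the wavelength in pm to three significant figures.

λ = 46.6 pm

KE = (3/2)k_BT = 1.5 × 1.381 × 10⁻²³ × 2910 = 6.028 × 10⁻²⁰ J.
p = √(2mKE) = √(2 × 1.675 × 10⁻²⁷ × 6.028 × 10⁻²⁰) = 1.421 × 10⁻²³ kg·m/s.
λ = h/p = 4.66 × 10⁻¹¹ m = 46.6 pm.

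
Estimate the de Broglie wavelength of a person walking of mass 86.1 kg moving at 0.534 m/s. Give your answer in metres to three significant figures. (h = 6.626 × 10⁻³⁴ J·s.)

λ = 1.44 × 10⁻³⁵ m

p = mv = 86.1 × 0.534 = 4.598 × 10¹ kg·m/s.
λ = h/p = 6.626 × 10⁻³⁴ / 4.598 × 10¹ = 1.44 × 10⁻³⁵ m.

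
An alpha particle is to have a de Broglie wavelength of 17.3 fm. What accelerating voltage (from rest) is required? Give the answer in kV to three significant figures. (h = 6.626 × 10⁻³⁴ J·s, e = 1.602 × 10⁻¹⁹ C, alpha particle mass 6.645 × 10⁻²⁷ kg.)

V = 345 kV

p = h/λ = 6.626 × 10⁻³⁴ / 1.730 × 10⁻¹⁴ = 3.830 × 10⁻²⁰ kg·m/s.
KE = p²/(2m) = 1.104 × 10⁻¹³ J.
V = KE/2e = 1.104 × 10⁻¹³ / (2 × 1.602 × 10⁻¹⁹) = 345 kV.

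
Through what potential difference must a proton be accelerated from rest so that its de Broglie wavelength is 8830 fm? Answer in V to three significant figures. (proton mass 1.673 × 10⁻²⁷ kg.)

p = h/λ = 6.626 × 10⁻³⁴ / 8.830 × 10⁻¹² = 7.504 × 10⁻²³ kg·m/s.
KE = p²/(2m) = 1.683 × 10⁻¹⁸ J.
V = KE/e = 1.683 × 10⁻¹⁸ / (1.602 × 10⁻¹⁹) = 10.5 V.

V = 10.5 V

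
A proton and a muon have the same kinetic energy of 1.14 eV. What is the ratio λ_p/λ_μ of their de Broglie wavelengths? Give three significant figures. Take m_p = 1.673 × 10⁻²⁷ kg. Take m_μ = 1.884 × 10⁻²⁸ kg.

λ_p/λ_μ = 0.336

At fixed KE, p = √(2mKE) so λ = h/p ∝ 1/√m.
λ_p/λ_μ = √(m_μ/m_p) = √(1.884 × 10⁻²⁸/1.673 × 10⁻²⁷) = √(0.1126) = 0.336.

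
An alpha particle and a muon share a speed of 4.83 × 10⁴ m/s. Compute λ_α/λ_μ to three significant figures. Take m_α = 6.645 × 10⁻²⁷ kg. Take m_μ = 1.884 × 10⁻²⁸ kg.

λ_α/λ_μ = 0.0284

At fixed v, p = mv so λ = h/(mv) ∝ 1/m.
λ_α/λ_μ = m_μ/m_α = 1.884 × 10⁻²⁸/6.645 × 10⁻²⁷ = 0.0284.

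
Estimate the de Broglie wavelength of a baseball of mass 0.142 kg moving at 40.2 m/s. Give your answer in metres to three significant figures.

λ = 1.16 × 10⁻³⁴ m

p = mv = 0.142 × 40.2 = 5.708 kg·m/s.
λ = h/p = 6.626 × 10⁻³⁴ / 5.708 = 1.16 × 10⁻³⁴ m.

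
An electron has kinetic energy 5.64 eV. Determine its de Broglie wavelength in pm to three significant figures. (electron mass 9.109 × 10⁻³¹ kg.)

λ = 516 pm

KE = 5.64 eV = 9.035 × 10⁻¹⁹ J.
p = √(2mKE) = √(2 × 9.109 × 10⁻³¹ × 9.035 × 10⁻¹⁹) = 1.283 × 10⁻²⁴ kg·m/s.
λ = h/p = 6.626 × 10⁻³⁴ / 1.283 × 10⁻²⁴ = 5.16 × 10⁻¹⁰ m = 516 pm.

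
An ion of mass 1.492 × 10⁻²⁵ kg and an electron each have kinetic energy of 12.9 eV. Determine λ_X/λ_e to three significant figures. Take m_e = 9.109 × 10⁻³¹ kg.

λ_X/λ_e = 2.47 × 10⁻³

At fixed KE, p = √(2mKE) so λ = h/p ∝ 1/√m.
λ_X/λ_e = √(m_e/m_X) = √(9.109 × 10⁻³¹/1.492 × 10⁻²⁵) = √(6.105 × 10⁻⁶) = 2.47 × 10⁻³.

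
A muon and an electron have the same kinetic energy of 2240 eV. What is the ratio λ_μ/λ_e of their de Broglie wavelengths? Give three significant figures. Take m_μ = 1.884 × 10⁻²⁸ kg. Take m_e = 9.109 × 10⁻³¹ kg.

λ_μ/λ_e = 0.0695

At fixed KE, p = √(2mKE) so λ = h/p ∝ 1/√m.
λ_μ/λ_e = √(m_e/m_μ) = √(9.109 × 10⁻³¹/1.884 × 10⁻²⁸) = √(4.835 × 10⁻³) = 0.0695.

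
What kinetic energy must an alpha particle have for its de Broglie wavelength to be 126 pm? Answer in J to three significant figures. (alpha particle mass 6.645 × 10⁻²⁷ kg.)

KE = 2.08 × 10⁻²¹ J

p = h/λ = 6.626 × 10⁻³⁴ / 1.260 × 10⁻¹⁰ = 5.259 × 10⁻²⁴ kg·m/s.
KE = p²/(2m) = (5.259 × 10⁻²⁴)² / (2 × 6.645 × 10⁻²⁷) = 2.081 × 10⁻²¹ J = 2.08 × 10⁻²¹ J.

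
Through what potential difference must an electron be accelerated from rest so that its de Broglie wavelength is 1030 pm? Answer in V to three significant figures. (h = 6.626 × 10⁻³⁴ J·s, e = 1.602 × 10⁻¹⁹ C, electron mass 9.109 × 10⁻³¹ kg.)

V = 1.42 V

p = h/λ = 6.626 × 10⁻³⁴ / 1.030 × 10⁻⁹ = 6.433 × 10⁻²⁵ kg·m/s.
KE = p²/(2m) = 2.272 × 10⁻¹⁹ J.
V = KE/e = 2.272 × 10⁻¹⁹ / (1.602 × 10⁻¹⁹) = 1.42 V.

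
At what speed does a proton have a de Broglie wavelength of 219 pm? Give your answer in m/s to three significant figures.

p = h/λ = 6.626 × 10⁻³⁴ / 2.190 × 10⁻¹⁰ = 3.026 × 10⁻²⁴ kg·m/s.
v = p/m = 3.026 × 10⁻²⁴ / 1.673 × 10⁻²⁷ = 1.81 × 10³ m/s = 1810 m/s.

v = 1810 m/s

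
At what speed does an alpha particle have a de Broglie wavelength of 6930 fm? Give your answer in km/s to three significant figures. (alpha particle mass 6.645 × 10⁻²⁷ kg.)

v = 14.4 km/s

p = h/λ = 6.626 × 10⁻³⁴ / 6.930 × 10⁻¹² = 9.561 × 10⁻²³ kg·m/s.
v = p/m = 9.561 × 10⁻²³ / 6.645 × 10⁻²⁷ = 1.44 × 10⁴ m/s = 14.4 km/s.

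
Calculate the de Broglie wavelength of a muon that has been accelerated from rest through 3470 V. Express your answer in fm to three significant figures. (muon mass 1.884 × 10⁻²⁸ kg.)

λ = 1450 fm

KE = eV = 1.602 × 10⁻¹⁹ × 3470 = 5.559 × 10⁻¹⁶ J.
p = √(2mKE) = √(2 × 1.884 × 10⁻²⁸ × 5.559 × 10⁻¹⁶) = 4.577 × 10⁻²² kg·m/s.
λ = h/p = 6.626 × 10⁻³⁴ / 4.577 × 10⁻²² = 1.45 × 10⁻¹² m = 1450 fm.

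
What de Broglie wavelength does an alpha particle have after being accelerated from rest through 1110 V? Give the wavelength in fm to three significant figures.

λ = 305 fm

KE = 2eV = 2 × 1.602 × 10⁻¹⁹ × 1110 = 3.556 × 10⁻¹⁶ J.
p = √(2mKE) = √(2 × 6.645 × 10⁻²⁷ × 3.556 × 10⁻¹⁶) = 2.174 × 10⁻²¹ kg·m/s.
λ = h/p = 6.626 × 10⁻³⁴ / 2.174 × 10⁻²¹ = 3.05 × 10⁻¹³ m = 305 fm.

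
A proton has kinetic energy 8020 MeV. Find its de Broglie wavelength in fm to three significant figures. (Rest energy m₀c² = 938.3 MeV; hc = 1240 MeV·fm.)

Total energy E = KE + m₀c² = 8020 + 938.3 = 8958.3 MeV.
(pc)² = E² − (m₀c²)² = (8958.3)² − (938.3)² = 7.937 × 10⁷ MeV², so pc = 8909 MeV.
λ = hc/(pc) = 1240 MeV·fm / 8909 MeV = 0.139 fm.

λ = 0.139 fm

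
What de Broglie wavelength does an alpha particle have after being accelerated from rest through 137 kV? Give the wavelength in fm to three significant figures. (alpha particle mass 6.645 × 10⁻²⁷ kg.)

KE = 2eV = 2 × 1.602 × 10⁻¹⁹ × 1.370 × 10⁵ = 4.389 × 10⁻¹⁴ J.
p = √(2mKE) = √(2 × 6.645 × 10⁻²⁷ × 4.389 × 10⁻¹⁴) = 2.415 × 10⁻²⁰ kg·m/s.
λ = h/p = 6.626 × 10⁻³⁴ / 2.415 × 10⁻²⁰ = 2.74 × 10⁻¹⁴ m = 27.4 fm.

λ = 27.4 fm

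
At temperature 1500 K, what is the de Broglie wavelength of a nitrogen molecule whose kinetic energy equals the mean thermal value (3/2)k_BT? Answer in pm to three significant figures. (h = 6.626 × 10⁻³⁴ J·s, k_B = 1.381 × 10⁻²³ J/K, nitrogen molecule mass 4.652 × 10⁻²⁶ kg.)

KE = (3/2)k_BT = 1.5 × 1.381 × 10⁻²³ × 1500 = 3.107 × 10⁻²⁰ J.
p = √(2mKE) = √(2 × 4.652 × 10⁻²⁶ × 3.107 × 10⁻²⁰) = 5.377 × 10⁻²³ kg·m/s.
λ = h/p = 1.23 × 10⁻¹¹ m = 12.3 pm.

λ = 12.3 pm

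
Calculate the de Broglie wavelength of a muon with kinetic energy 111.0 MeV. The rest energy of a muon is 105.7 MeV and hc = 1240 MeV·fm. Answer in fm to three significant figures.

Total energy E = KE + m₀c² = 111.0 + 105.7 = 216.7 MeV.
(pc)² = E² − (m₀c²)² = (216.7)² − (105.7)² = 3.579 × 10⁴ MeV², so pc = 189.2 MeV.
λ = hc/(pc) = 1240 MeV·fm / 189.2 MeV = 6.55 fm.

λ = 6.55 fm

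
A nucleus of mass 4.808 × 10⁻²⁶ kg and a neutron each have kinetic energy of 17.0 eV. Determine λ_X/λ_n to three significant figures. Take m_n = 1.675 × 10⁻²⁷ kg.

At fixed KE, p = √(2mKE) so λ = h/p ∝ 1/√m.
λ_X/λ_n = √(m_n/m_X) = √(1.675 × 10⁻²⁷/4.808 × 10⁻²⁶) = √(0.03484) = 0.187.

λ_X/λ_n = 0.187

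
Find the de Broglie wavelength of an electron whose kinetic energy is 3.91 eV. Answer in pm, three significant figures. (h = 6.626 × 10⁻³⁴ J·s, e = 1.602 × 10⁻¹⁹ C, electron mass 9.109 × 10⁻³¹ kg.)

KE = 3.91 eV = 6.264 × 10⁻¹⁹ J.
p = √(2mKE) = √(2 × 9.109 × 10⁻³¹ × 6.264 × 10⁻¹⁹) = 1.068 × 10⁻²⁴ kg·m/s.
λ = h/p = 6.626 × 10⁻³⁴ / 1.068 × 10⁻²⁴ = 6.20 × 10⁻¹⁰ m = 620 pm.

λ = 620 pm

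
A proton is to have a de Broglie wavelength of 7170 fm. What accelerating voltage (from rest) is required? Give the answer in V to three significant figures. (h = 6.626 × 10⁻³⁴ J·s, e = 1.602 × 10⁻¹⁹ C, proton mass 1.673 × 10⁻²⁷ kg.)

V = 15.9 V

p = h/λ = 6.626 × 10⁻³⁴ / 7.170 × 10⁻¹² = 9.241 × 10⁻²³ kg·m/s.
KE = p²/(2m) = 2.552 × 10⁻¹⁸ J.
V = KE/e = 2.552 × 10⁻¹⁸ / (1.602 × 10⁻¹⁹) = 15.9 V.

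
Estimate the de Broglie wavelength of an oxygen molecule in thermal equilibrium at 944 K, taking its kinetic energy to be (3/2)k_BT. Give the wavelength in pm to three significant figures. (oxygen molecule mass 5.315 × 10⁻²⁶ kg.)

λ = 14.5 pm

KE = (3/2)k_BT = 1.5 × 1.381 × 10⁻²³ × 944 = 1.955 × 10⁻²⁰ J.
p = √(2mKE) = √(2 × 5.315 × 10⁻²⁶ × 1.955 × 10⁻²⁰) = 4.559 × 10⁻²³ kg·m/s.
λ = h/p = 1.45 × 10⁻¹¹ m = 14.5 pm.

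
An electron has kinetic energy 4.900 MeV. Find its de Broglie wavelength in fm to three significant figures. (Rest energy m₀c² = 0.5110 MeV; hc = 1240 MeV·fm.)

λ = 230 fm

Total energy E = KE + m₀c² = 4.900 + 0.5110 = 5.4110 MeV.
(pc)² = E² − (m₀c²)² = (5.4110)² − (0.5110)² = 29.02 MeV², so pc = 5.387 MeV.
λ = hc/(pc) = 1240 MeV·fm / 5.387 MeV = 230 fm.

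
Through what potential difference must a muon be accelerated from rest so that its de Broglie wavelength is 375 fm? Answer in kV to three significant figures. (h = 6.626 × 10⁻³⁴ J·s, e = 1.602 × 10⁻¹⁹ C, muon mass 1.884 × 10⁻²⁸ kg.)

p = h/λ = 6.626 × 10⁻³⁴ / 3.750 × 10⁻¹³ = 1.767 × 10⁻²¹ kg·m/s.
KE = p²/(2m) = 8.286 × 10⁻¹⁵ J.
V = KE/e = 8.286 × 10⁻¹⁵ / (1.602 × 10⁻¹⁹) = 51.7 kV.

V = 51.7 kV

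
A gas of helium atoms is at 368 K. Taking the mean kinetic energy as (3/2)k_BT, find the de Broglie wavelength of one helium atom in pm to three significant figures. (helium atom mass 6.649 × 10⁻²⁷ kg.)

λ = 65.8 pm

KE = (3/2)k_BT = 1.5 × 1.381 × 10⁻²³ × 368 = 7.623 × 10⁻²¹ J.
p = √(2mKE) = √(2 × 6.649 × 10⁻²⁷ × 7.623 × 10⁻²¹) = 1.007 × 10⁻²³ kg·m/s.
λ = h/p = 6.58 × 10⁻¹¹ m = 65.8 pm.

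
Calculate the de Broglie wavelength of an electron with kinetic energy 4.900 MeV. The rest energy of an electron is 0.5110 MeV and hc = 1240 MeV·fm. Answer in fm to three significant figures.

Total energy E = KE + m₀c² = 4.900 + 0.5110 = 5.4110 MeV.
(pc)² = E² − (m₀c²)² = (5.4110)² − (0.5110)² = 29.02 MeV², so pc = 5.387 MeV.
λ = hc/(pc) = 1240 MeV·fm / 5.387 MeV = 230 fm.

λ = 230 fm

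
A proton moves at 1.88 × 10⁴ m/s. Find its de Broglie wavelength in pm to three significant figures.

λ = 21.1 pm

p = mv = 1.673 × 10⁻²⁷ × 1.88 × 10⁴ = 3.145 × 10⁻²³ kg·m/s.
λ = h/p = 6.626 × 10⁻³⁴ / 3.145 × 10⁻²³ = 2.11 × 10⁻¹¹ m = 21.1 pm.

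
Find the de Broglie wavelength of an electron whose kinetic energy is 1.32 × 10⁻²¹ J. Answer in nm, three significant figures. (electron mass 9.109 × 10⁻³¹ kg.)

p = √(2mKE) = √(2 × 9.109 × 10⁻³¹ × 1.320 × 10⁻²¹) = 4.904 × 10⁻²⁶ kg·m/s.
λ = h/p = 6.626 × 10⁻³⁴ / 4.904 × 10⁻²⁶ = 1.35 × 10⁻⁸ m = 13.5 nm.

λ = 13.5 nm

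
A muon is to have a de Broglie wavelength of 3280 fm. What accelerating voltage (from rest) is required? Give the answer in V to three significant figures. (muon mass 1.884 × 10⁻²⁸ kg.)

p = h/λ = 6.626 × 10⁻³⁴ / 3.280 × 10⁻¹² = 2.020 × 10⁻²² kg·m/s.
KE = p²/(2m) = 1.083 × 10⁻¹⁶ J.
V = KE/e = 1.083 × 10⁻¹⁶ / (1.602 × 10⁻¹⁹) = 676 V.

V = 676 V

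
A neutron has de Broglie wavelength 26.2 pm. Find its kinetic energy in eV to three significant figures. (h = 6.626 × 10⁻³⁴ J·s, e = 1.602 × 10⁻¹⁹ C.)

KE = 1.19 eV

p = h/λ = 6.626 × 10⁻³⁴ / 2.620 × 10⁻¹¹ = 2.529 × 10⁻²³ kg·m/s.
KE = p²/(2m) = (2.529 × 10⁻²³)² / (2 × 1.675 × 10⁻²⁷) = 1.909 × 10⁻¹⁹ J = 1.19 eV.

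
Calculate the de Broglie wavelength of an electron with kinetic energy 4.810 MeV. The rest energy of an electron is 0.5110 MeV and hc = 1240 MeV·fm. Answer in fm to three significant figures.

λ = 234 fm

Total energy E = KE + m₀c² = 4.810 + 0.5110 = 5.3210 MeV.
(pc)² = E² − (m₀c²)² = (5.3210)² − (0.5110)² = 28.05 MeV², so pc = 5.296 MeV.
λ = hc/(pc) = 1240 MeV·fm / 5.296 MeV = 234 fm.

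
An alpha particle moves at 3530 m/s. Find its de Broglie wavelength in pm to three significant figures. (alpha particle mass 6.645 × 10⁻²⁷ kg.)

p = mv = 6.645 × 10⁻²⁷ × 3530 = 2.346 × 10⁻²³ kg·m/s.
λ = h/p = 6.626 × 10⁻³⁴ / 2.346 × 10⁻²³ = 2.82 × 10⁻¹¹ m = 28.2 pm.

λ = 28.2 pm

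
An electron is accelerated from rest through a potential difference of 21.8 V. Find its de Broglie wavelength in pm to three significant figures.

KE = eV = 1.602 × 10⁻¹⁹ × 21.80 = 3.492 × 10⁻¹⁸ J.
p = √(2mKE) = √(2 × 9.109 × 10⁻³¹ × 3.492 × 10⁻¹⁸) = 2.522 × 10⁻²⁴ kg·m/s.
λ = h/p = 6.626 × 10⁻³⁴ / 2.522 × 10⁻²⁴ = 2.63 × 10⁻¹⁰ m = 263 pm.

λ = 263 pm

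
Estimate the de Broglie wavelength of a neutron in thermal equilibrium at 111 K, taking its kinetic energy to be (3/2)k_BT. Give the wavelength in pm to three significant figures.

λ = 239 pm

KE = (3/2)k_BT = 1.5 × 1.381 × 10⁻²³ × 111 = 2.299 × 10⁻²¹ J.
p = √(2mKE) = √(2 × 1.675 × 10⁻²⁷ × 2.299 × 10⁻²¹) = 2.775 × 10⁻²⁴ kg·m/s.
λ = h/p = 2.39 × 10⁻¹⁰ m = 239 pm.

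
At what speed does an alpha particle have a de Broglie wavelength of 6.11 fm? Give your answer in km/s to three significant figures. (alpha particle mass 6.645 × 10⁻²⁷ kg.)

v = 1.63 × 10⁴ km/s

p = h/λ = 6.626 × 10⁻³⁴ / 6.110 × 10⁻¹⁵ = 1.084 × 10⁻¹⁹ kg·m/s.
v = p/m = 1.084 × 10⁻¹⁹ / 6.645 × 10⁻²⁷ = 1.63 × 10⁷ m/s = 1.63 × 10⁴ km/s.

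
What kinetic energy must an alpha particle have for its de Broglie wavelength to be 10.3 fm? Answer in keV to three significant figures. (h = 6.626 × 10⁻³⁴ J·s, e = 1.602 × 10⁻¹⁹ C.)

p = h/λ = 6.626 × 10⁻³⁴ / 1.030 × 10⁻¹⁴ = 6.433 × 10⁻²⁰ kg·m/s.
KE = p²/(2m) = (6.433 × 10⁻²⁰)² / (2 × 6.645 × 10⁻²⁷) = 3.114 × 10⁻¹³ J = 1940 keV.

KE = 1940 keV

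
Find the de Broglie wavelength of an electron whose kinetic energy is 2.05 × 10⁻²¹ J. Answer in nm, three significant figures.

λ = 10.8 nm

p = √(2mKE) = √(2 × 9.109 × 10⁻³¹ × 2.050 × 10⁻²¹) = 6.111 × 10⁻²⁶ kg·m/s.
λ = h/p = 6.626 × 10⁻³⁴ / 6.111 × 10⁻²⁶ = 1.08 × 10⁻⁸ m = 10.8 nm.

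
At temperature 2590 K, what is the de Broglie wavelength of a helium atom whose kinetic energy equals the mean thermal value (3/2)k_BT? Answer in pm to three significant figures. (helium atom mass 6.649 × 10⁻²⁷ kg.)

λ = 24.8 pm

KE = (3/2)k_BT = 1.5 × 1.381 × 10⁻²³ × 2590 = 5.365 × 10⁻²⁰ J.
p = √(2mKE) = √(2 × 6.649 × 10⁻²⁷ × 5.365 × 10⁻²⁰) = 2.671 × 10⁻²³ kg·m/s.
λ = h/p = 2.48 × 10⁻¹¹ m = 24.8 pm.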